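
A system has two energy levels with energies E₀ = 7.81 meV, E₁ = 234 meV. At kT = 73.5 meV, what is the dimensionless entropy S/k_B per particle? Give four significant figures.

Eᵢ/kT = 0.106259, 3.18367.
Z = Σ e^(−Eᵢ/kT) = e^(−0.106259) + e^(−3.18367) = 0.899192 + 0.0414333 = 0.940625.
⟨E⟩ = Σ EᵢPᵢ = 17.7734 meV.
S/k_B = ln Z + ⟨E⟩/kT = ln(0.940625) + 17.7734/73.5 = -0.0612107 + 0.241815 = 0.1806.

0.1806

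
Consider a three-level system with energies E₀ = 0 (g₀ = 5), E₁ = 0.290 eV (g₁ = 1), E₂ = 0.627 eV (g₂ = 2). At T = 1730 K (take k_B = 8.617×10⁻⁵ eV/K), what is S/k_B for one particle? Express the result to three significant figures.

k_BT = 8.617×10⁻⁵ × 1730 K = 0.14907 eV.
Eᵢ/kT = 0, 1.9454, 4.2061.
Z = Σ gᵢe^(−Eᵢ/kT) = 5·e^(−0) + 1·e^(−1.9454) + 2·e^(−4.2061) = 5.0000 + 0.14293 + 0.029809 = 5.1727.
⟨E⟩ = Σ EᵢPᵢ = 0.011626 eV.
S/k_B = ln Z + ⟨E⟩/kT = ln(5.1727) + 0.011626/0.14907 = 1.6434 + 0.077990 = 1.72.

1.72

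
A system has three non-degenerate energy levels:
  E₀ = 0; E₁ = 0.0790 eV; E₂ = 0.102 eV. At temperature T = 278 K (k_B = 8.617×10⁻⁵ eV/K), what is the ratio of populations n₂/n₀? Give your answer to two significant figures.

k_BT = 8.617×10⁻⁵ × 278 K = 0.02396 eV.
n₂/n₀ = exp[−(E₂−E₀)/kT] = exp(−(0.102 eV)/(0.02396 eV)) = exp(-4.257) = 0.014.

0.014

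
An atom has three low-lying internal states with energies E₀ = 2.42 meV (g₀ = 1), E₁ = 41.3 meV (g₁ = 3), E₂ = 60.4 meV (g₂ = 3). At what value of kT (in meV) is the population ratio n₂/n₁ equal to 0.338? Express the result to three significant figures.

17.6 meV

n₂/n₁ = (g₂/g₁) exp[−(E₂−E₁)/kT] = 0.338.
⇒ (E₂−E₁)/kT = ln((3/3)/0.338) = ln(2.9586) = 1.0847.
kT = 19.1 meV / 1.0847 = 17.6 meV.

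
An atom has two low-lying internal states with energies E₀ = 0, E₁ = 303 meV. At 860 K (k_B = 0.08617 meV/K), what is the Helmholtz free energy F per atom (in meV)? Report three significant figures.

k_BT = 0.08617 × 860 K = 74.106 meV.
Eᵢ/kT = 0, 4.0887.
Z = Σ e^(−Eᵢ/kT) = e^(−0) + e^(−4.0887) = 1.0000 + 0.016761 = 1.0168.
F = −kT ln Z = −74.106 × ln(1.0168) = −74.106 × 0.016660 = -1.23 meV.

-1.23 meV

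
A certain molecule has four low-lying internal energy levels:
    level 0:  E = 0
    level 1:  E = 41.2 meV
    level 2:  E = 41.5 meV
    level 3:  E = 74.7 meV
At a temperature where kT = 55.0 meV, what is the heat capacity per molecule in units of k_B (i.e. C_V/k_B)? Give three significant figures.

Eᵢ/kT = 0, 0.74909, 0.75455, 1.3582.
Z = Σ e^(−Eᵢ/kT) = e^(−0) + e^(−0.74909) + e^(−0.75455) + e^(−1.3582) = 1.0000 + 0.47280 + 0.47022 + 0.25712 = 2.2001.
⟨E⟩ = 26.454 meV, ⟨E²⟩ = 1385.0 meV².
C_V/k_B = (⟨E²⟩ − ⟨E⟩²)/(kT)² = (1385.0 − 699.81)/3025.0 = 0.227.

0.227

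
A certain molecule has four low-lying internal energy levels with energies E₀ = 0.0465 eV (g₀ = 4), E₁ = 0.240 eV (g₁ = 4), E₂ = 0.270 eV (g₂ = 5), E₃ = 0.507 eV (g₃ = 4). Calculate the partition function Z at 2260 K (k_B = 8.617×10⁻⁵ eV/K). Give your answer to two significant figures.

Z = 5.9

k_BT = 8.617×10⁻⁵ × 2260 K = 0.1947 eV.
Eᵢ/kT = 0.2388, 1.233, 1.387, 2.604.
Z = Σ gᵢe^(−Eᵢ/kT) = 4·e^(−0.2388) + 4·e^(−1.233) + 5·e^(−1.387) + 4·e^(−2.604) = 3.150 + 1.166 + 1.249 + 0.2959 = 5.861.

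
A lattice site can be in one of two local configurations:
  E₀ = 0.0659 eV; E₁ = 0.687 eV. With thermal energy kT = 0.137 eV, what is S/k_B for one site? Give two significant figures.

Eᵢ/kT = 0.4810, 5.015.
Z = Σ e^(−Eᵢ/kT) = e^(−0.4810) + e^(−5.015) = 0.6182 + 0.006638 = 0.6248.
⟨E⟩ = Σ EᵢPᵢ = 0.07250 eV.
S/k_B = ln Z + ⟨E⟩/kT = ln(0.6248) + 0.07250/0.137 = -0.4703 + 0.5292 = 0.059.

0.059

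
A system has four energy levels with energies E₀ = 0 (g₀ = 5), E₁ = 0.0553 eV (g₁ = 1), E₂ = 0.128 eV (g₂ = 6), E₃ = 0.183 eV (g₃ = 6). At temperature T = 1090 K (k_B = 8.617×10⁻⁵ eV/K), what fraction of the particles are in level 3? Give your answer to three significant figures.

0.108

k_BT = 8.617×10⁻⁵ × 1090 K = 0.093925 eV.
Eᵢ/kT = 0, 0.58877, 1.3628, 1.9484.
Z = Σ gᵢe^(−Eᵢ/kT) = 5·e^(−0) + 1·e^(−0.58877) + 6·e^(−1.3628) + 6·e^(−1.9484) = 5.0000 + 0.55501 + 1.5357 + 0.85501 = 7.9457.
P₃ = g₃ e^(−E₃/kT) / Z = 0.85501/7.9457 = 0.108.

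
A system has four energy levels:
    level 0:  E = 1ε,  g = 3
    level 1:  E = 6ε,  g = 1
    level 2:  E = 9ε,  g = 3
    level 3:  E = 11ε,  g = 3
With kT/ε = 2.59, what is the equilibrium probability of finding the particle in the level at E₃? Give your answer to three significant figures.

0.0189

Eᵢ/kT = 0.38610, 2.3166, 3.4749, 4.2471.
Z = Σ gᵢe^(−Eᵢ/kT) = 3·e^(−0.38610) + 1·e^(−2.3166) + 3·e^(−3.4749) + 3·e^(−4.2471) = 2.0391 + 0.098608 + 0.092895 + 0.042917 = 2.2735.
P₃ = g₃ e^(−E₃/kT) / Z = 0.042917/2.2735 = 0.0189.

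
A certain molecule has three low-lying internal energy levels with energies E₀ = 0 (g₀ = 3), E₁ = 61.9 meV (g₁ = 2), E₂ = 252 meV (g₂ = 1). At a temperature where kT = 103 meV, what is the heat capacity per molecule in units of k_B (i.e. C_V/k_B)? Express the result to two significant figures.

Eᵢ/kT = 0, 0.6010, 2.447.
Z = Σ gᵢe^(−Eᵢ/kT) = 3·e^(−0) + 2·e^(−0.6010) + 1·e^(−2.447) = 3.000 + 1.097 + 0.08655 = 4.184.
⟨E⟩ = 21.44 meV, ⟨E²⟩ = 2318 meV².
C_V/k_B = (⟨E²⟩ − ⟨E⟩²)/(kT)² = (2318 − 459.7)/10610 = 0.18.

0.18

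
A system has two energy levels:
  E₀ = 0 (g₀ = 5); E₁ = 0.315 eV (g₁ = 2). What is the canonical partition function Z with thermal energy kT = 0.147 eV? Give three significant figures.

Z = 5.23

Eᵢ/kT = 0, 2.1429.
Z = Σ gᵢe^(−Eᵢ/kT) = 5·e^(−0) + 2·e^(−2.1429) = 5.0000 + 0.23463 = 5.2346.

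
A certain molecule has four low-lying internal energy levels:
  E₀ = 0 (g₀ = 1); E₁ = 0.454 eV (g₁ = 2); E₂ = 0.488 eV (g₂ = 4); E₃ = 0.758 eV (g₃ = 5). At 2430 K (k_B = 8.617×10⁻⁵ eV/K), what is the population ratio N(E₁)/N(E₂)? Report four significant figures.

0.5882

k_BT = 8.617×10⁻⁵ × 2430 K = 0.209393 eV.
n₁/n₂ = (g₁/g₂) exp[−(E₁−E₂)/kT] = (2/4) × exp(−(-0.034 eV)/(0.209393 eV)) = (2/4) × exp(0.162374) = 0.5882.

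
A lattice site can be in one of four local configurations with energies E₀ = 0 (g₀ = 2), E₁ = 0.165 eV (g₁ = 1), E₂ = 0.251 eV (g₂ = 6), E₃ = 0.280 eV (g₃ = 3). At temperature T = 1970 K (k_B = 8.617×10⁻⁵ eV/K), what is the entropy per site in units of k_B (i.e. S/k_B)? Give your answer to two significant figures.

2.2

k_BT = 8.617×10⁻⁵ × 1970 K = 0.1698 eV.
Eᵢ/kT = 0, 0.9717, 1.478, 1.649.
Z = Σ gᵢe^(−Eᵢ/kT) = 2·e^(−0) + 1·e^(−0.9717) + 6·e^(−1.478) + 3·e^(−1.649) = 2.000 + 0.3784 + 1.369 + 0.5767 = 4.324.
⟨E⟩ = Σ EᵢPᵢ = 0.1313 eV.
S/k_B = ln Z + ⟨E⟩/kT = ln(4.324) + 0.1313/0.1698 = 1.464 + 0.7733 = 2.2.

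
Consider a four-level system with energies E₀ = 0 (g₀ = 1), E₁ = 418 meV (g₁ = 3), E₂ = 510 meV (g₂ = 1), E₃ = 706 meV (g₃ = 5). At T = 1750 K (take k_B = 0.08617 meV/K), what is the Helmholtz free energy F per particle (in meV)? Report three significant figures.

-35.8 meV

k_BT = 0.08617 × 1750 K = 150.80 meV.
Eᵢ/kT = 0, 2.7719, 3.3820, 4.6817.
Z = Σ gᵢe^(−Eᵢ/kT) = 1·e^(−0) + 3·e^(−2.7719) + 1·e^(−3.3820) + 5·e^(−4.6817) = 1.0000 + 0.18763 + 0.033979 + 0.046316 = 1.2679.
F = −kT ln Z = −150.80 × ln(1.2679) = −150.80 × 0.23736 = -35.8 meV.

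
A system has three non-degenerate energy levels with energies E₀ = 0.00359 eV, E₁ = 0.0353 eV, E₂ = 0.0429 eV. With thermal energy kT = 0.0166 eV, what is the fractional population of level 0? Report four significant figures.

0.8053

Eᵢ/kT = 0.216265, 2.12651, 2.58434.
Z = Σ e^(−Eᵢ/kT) = e^(−0.216265) + e^(−2.12651) + e^(−2.58434) = 0.805522 + 0.119253 + 0.0754459 = 1.00022.
P₀ = e^(−E₀/kT) / Z = 0.805522/1.00022 = 0.8053.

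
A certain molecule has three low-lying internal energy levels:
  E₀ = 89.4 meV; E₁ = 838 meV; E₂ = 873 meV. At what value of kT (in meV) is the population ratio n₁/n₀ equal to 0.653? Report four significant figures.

1757 meV

n₁/n₀ = exp[−(E₁−E₀)/kT] = 0.653.
⇒ (E₁−E₀)/kT = ln(1/0.653) = ln(1.53139) = 0.426176.
kT = 748.6 meV / 0.426176 = 1757 meV.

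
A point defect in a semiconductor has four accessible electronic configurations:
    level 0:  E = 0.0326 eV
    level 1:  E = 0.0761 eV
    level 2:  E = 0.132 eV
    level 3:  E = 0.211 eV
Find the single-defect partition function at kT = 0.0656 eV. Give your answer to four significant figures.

Eᵢ/kT = 0.496951, 1.16006, 2.01220, 3.21646.
Z = Σ e^(−Eᵢ/kT) = e^(−0.496951) + e^(−1.16006) + e^(−2.01220) + e^(−3.21646) = 0.608383 + 0.313467 + 0.133694 + 0.0400967 = 1.09564.

Z = 1.096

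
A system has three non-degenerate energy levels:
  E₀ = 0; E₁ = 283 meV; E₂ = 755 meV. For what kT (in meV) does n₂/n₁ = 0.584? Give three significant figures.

878 meV

n₂/n₁ = exp[−(E₂−E₁)/kT] = 0.584.
⇒ (E₂−E₁)/kT = ln(1/0.584) = ln(1.7123) = 0.53784.
kT = 472 meV / 0.53784 = 878 meV.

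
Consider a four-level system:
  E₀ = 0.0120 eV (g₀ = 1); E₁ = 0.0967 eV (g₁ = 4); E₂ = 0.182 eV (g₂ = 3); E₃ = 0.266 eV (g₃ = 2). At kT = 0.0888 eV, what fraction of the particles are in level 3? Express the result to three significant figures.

0.0370

Eᵢ/kT = 0.13514, 1.0890, 2.0495, 2.9955.
Z = Σ gᵢe^(−Eᵢ/kT) = 1·e^(−0.13514) + 4·e^(−1.0890) + 3·e^(−2.0495) + 2·e^(−2.9955) = 0.87359 + 1.3462 + 0.38640 + 0.10002 = 2.7062.
P₃ = g₃ e^(−E₃/kT) / Z = 0.10002/2.7062 = 0.0370.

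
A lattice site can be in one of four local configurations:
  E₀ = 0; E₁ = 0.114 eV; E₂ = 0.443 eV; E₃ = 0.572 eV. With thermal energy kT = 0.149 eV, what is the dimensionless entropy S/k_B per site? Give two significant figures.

Eᵢ/kT = 0, 0.7651, 2.973, 3.839.
Z = Σ e^(−Eᵢ/kT) = e^(−0) + e^(−0.7651) + e^(−2.973) + e^(−3.839) = 1.000 + 0.4653 + 0.05115 + 0.02152 = 1.538.
⟨E⟩ = Σ EᵢPᵢ = 0.05723 eV.
S/k_B = ln Z + ⟨E⟩/kT = ln(1.538) + 0.05723/0.149 = 0.4305 + 0.3841 = 0.81.

0.81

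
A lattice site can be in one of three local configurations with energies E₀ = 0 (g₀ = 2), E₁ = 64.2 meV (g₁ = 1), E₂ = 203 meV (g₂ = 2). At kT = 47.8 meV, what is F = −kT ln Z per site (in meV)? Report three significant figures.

-39.6 meV

Eᵢ/kT = 0, 1.3431, 4.2469.
Z = Σ gᵢe^(−Eᵢ/kT) = 2·e^(−0) + 1·e^(−1.3431) + 2·e^(−4.2469) = 2.0000 + 0.26104 + 0.028617 = 2.2897.
F = −kT ln Z = −47.8 × ln(2.2897) = −47.8 × 0.82842 = -39.6 meV.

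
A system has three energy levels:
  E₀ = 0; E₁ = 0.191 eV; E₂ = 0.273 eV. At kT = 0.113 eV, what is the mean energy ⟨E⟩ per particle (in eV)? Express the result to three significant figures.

Eᵢ/kT = 0, 1.6903, 2.4159.
Z = Σ e^(−Eᵢ/kT) = e^(−0) + e^(−1.6903) + e^(−2.4159) = 1.0000 + 0.18446 + 0.089287 = 1.2737.
⟨E⟩ = Σ Eᵢ e^(−Eᵢ/kT) / Z = (0·1.0000 + 0.191·0.18446 + 0.273·0.089287) / 1.2737 = 0.0468 eV.

0.0468 eV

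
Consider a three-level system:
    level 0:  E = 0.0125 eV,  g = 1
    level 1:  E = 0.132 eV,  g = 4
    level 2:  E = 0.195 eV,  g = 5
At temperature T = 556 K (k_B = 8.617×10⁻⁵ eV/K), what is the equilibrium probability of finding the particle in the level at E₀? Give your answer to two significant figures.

k_BT = 8.617×10⁻⁵ × 556 K = 0.04791 eV.
Eᵢ/kT = 0.2609, 2.755, 4.070.
Z = Σ gᵢe^(−Eᵢ/kT) = 1·e^(−0.2609) + 4·e^(−2.755) + 5·e^(−4.070) = 0.7704 + 0.2544 + 0.08539 = 1.110.
P₀ = g₀ e^(−E₀/kT) / Z = 0.7704/1.110 = 0.69.

0.69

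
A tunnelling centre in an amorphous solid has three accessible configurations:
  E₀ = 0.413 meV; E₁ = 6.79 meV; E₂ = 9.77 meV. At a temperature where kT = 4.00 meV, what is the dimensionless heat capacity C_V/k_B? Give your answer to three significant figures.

0.624

Eᵢ/kT = 0.10325, 1.6975, 2.4425.
Z = Σ e^(−Eᵢ/kT) = e^(−0.10325) + e^(−1.6975) + e^(−2.4425) = 0.90190 + 0.18314 + 0.086943 = 1.1720.
⟨E⟩ = 2.1036 meV, ⟨E²⟩ = 14.417 meV².
C_V/k_B = (⟨E²⟩ − ⟨E⟩²)/(kT)² = (14.417 − 4.4251)/16.000 = 0.624.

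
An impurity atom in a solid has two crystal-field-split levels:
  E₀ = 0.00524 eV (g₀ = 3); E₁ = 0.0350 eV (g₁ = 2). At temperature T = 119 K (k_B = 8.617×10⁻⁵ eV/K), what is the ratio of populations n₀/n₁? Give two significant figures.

27

k_BT = 8.617×10⁻⁵ × 119 K = 0.01025 eV.
n₀/n₁ = (g₀/g₁) exp[−(E₀−E₁)/kT] = (3/2) × exp(−(-0.02976 eV)/(0.01025 eV)) = (3/2) × exp(2.903) = 27.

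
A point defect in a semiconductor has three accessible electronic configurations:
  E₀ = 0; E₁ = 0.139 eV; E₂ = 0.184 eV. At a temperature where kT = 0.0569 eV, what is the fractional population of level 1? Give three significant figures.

Eᵢ/kT = 0, 2.4429, 3.2337.
Z = Σ e^(−Eᵢ/kT) = e^(−0) + e^(−2.4429) + e^(−3.2337) = 1.0000 + 0.086908 + 0.039411 = 1.1263.
P₁ = e^(−E₁/kT) / Z = 0.086908/1.1263 = 0.0772.

0.0772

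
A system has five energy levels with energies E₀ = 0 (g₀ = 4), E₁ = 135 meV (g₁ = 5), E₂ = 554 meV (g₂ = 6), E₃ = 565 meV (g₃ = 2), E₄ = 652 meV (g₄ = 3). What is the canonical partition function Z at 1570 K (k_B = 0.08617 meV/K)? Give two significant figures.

k_BT = 0.08617 × 1570 K = 135.3 meV.
Eᵢ/kT = 0, 0.9978, 4.095, 4.176, 4.819.
Z = Σ gᵢe^(−Eᵢ/kT) = 4·e^(−0) + 5·e^(−0.9978) + 6·e^(−4.095) + 2·e^(−4.176) + 3·e^(−4.819) = 4.000 + 1.843 + 0.09993 + 0.03072 + 0.02422 = 5.998.

Z = 6.0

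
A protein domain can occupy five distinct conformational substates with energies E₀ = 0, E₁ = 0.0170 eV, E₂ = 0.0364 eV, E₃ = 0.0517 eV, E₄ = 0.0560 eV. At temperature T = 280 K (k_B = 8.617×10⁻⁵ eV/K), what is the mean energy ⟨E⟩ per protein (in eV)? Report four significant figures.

k_BT = 8.617×10⁻⁵ × 280 K = 0.0241276 eV.
Eᵢ/kT = 0, 0.704587, 1.50865, 2.14277, 2.32099.
Z = Σ e^(−Eᵢ/kT) = e^(−0) + e^(−0.704587) + e^(−1.50865) + e^(−2.14277) + e^(−2.32099) = 1.00000 + 0.494313 + 0.221208 + 0.117329 + 0.0981763 = 1.93103.
⟨E⟩ = Σ Eᵢ e^(−Eᵢ/kT) / Z = (0·1.00000 + 0.0170·0.494313 + 0.0364·0.221208 + 0.0517·0.117329 + 0.0560·0.0981763) / 1.93103 = 0.01451 eV.

0.01451 eV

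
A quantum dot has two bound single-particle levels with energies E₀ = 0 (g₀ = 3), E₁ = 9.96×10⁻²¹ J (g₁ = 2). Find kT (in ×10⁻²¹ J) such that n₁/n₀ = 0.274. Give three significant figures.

11.2 ×10⁻²¹ J

n₁/n₀ = (g₁/g₀) exp[−(E₁−E₀)/kT] = 0.274.
⇒ (E₁−E₀)/kT = ln((2/3)/0.274) = ln(2.4331) = 0.88917.
kT = 9.96 ×10⁻²¹ J / 0.88917 = 11.2 ×10⁻²¹ J.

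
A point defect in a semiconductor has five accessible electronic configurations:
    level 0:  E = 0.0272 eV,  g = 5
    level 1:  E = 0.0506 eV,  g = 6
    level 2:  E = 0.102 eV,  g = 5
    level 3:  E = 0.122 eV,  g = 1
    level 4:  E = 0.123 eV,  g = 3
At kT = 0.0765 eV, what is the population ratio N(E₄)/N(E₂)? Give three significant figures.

n₄/n₂ = (g₄/g₂) exp[−(E₄−E₂)/kT] = (3/5) × exp(−(0.021 eV)/(0.0765 eV)) = (3/5) × exp(-0.27451) = 0.456.

0.456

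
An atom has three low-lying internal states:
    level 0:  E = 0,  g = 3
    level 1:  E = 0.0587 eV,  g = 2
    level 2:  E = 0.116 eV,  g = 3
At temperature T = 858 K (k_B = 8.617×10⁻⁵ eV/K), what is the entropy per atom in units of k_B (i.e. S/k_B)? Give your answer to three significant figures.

k_BT = 8.617×10⁻⁵ × 858 K = 0.073934 eV.
Eᵢ/kT = 0, 0.79395, 1.5690.
Z = Σ gᵢe^(−Eᵢ/kT) = 3·e^(−0) + 2·e^(−0.79395) + 3·e^(−1.5690) = 3.0000 + 0.90411 + 0.62476 = 4.5289.
⟨E⟩ = Σ EᵢPᵢ = 0.027721 eV.
S/k_B = ln Z + ⟨E⟩/kT = ln(4.5289) + 0.027721/0.073934 = 1.5105 + 0.37494 = 1.89.

1.89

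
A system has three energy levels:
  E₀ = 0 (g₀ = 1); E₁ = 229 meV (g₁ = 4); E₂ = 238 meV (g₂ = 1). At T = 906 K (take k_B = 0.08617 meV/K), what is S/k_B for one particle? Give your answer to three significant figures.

0.842

k_BT = 0.08617 × 906 K = 78.070 meV.
Eᵢ/kT = 0, 2.9333, 3.0485.
Z = Σ gᵢe^(−Eᵢ/kT) = 1·e^(−0) + 4·e^(−2.9333) + 1·e^(−3.0485) = 1.0000 + 0.21288 + 0.047430 = 1.2603.
⟨E⟩ = Σ EᵢPᵢ = 47.638 meV.
S/k_B = ln Z + ⟨E⟩/kT = ln(1.2603) + 47.638/78.070 = 0.23135 + 0.61020 = 0.842.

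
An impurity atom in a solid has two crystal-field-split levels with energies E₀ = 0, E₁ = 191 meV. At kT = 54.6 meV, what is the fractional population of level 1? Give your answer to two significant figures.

0.029

Eᵢ/kT = 0, 3.498.
Z = Σ e^(−Eᵢ/kT) = e^(−0) + e^(−3.498) = 1.000 + 0.03026 = 1.030.
P₁ = e^(−E₁/kT) / Z = 0.03026/1.030 = 0.029.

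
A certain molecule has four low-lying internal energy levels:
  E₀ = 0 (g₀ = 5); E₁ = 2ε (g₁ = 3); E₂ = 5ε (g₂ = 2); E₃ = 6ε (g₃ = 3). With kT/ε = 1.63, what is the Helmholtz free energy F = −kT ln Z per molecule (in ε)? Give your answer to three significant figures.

-2.93 ε

Eᵢ/kT = 0, 1.2270, 3.0675, 3.6810.
Z = Σ gᵢe^(−Eᵢ/kT) = 5·e^(−0) + 3·e^(−1.2270) + 2·e^(−3.0675) + 3·e^(−3.6810) = 5.0000 + 0.87951 + 0.093075 + 0.075593 = 6.0482.
F = −kT ln Z = −1.63 × ln(6.0482) = −1.63 × 1.7998 = -2.93 ε.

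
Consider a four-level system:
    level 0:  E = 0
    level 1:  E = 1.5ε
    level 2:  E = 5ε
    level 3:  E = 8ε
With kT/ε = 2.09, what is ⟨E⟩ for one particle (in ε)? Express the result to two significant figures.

0.85 ε

Eᵢ/kT = 0, 0.7177, 2.392, 3.828.
Z = Σ e^(−Eᵢ/kT) = e^(−0) + e^(−0.7177) + e^(−2.392) + e^(−3.828) = 1.000 + 0.4879 + 0.09145 + 0.02175 = 1.601.
⟨E⟩ = Σ Eᵢ e^(−Eᵢ/kT) / Z = (0·1.000 + 1.5·0.4879 + 5·0.09145 + 8·0.02175) / 1.601 = 0.85 ε.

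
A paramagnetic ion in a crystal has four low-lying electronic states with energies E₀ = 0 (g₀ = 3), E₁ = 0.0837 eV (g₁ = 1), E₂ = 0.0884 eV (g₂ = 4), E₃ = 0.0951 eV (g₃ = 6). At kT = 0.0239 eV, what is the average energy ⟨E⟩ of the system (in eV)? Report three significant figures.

0.00677 eV

Eᵢ/kT = 0, 3.5021, 3.6987, 3.9791.
Z = Σ gᵢe^(−Eᵢ/kT) = 3·e^(−0) + 1·e^(−3.5021) + 4·e^(−3.6987) + 6·e^(−3.9791) = 3.0000 + 0.030134 + 0.099023 + 0.11221 = 3.2414.
⟨E⟩ = Σ Eᵢ gᵢe^(−Eᵢ/kT) / Z = (0·3.0000 + 0.0837·0.030134 + 0.0884·0.099023 + 0.0951·0.11221) / 3.2414 = 0.00677 eV.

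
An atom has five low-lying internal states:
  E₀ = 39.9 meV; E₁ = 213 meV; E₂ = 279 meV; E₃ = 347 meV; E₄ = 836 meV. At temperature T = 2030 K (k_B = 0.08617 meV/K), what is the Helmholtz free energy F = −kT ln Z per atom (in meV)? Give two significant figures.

k_BT = 0.08617 × 2030 K = 174.9 meV.
Eᵢ/kT = 0.2281, 1.218, 1.595, 1.984, 4.780.
Z = Σ e^(−Eᵢ/kT) = e^(−0.2281) + e^(−1.218) + e^(−1.595) + e^(−1.984) + e^(−4.780) = 0.7960 + 0.2958 + 0.2029 + 0.1375 + 0.008396 = 1.441.
F = −kT ln Z = −174.9 × ln(1.441) = −174.9 × 0.3653 = -64 meV.

-64 meV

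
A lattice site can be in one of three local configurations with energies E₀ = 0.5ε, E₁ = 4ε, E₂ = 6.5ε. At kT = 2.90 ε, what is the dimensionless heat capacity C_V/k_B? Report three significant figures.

0.494

Eᵢ/kT = 0.17241, 1.3793, 2.2414.
Z = Σ e^(−Eᵢ/kT) = e^(−0.17241) + e^(−1.3793) + e^(−2.2414) = 0.84163 + 0.25175 + 0.10631 = 1.1997.
⟨E⟩ = 1.7661 ε, ⟨E²⟩ = 7.2768 ε².
C_V/k_B = (⟨E²⟩ − ⟨E⟩²)/(kT)² = (7.2768 − 3.1191)/8.4100 = 0.494.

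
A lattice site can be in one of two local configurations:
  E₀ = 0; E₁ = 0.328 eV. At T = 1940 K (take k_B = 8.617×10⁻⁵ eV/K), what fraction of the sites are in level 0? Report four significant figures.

0.8768

k_BT = 8.617×10⁻⁵ × 1940 K = 0.167170 eV.
Eᵢ/kT = 0, 1.96207.
Z = Σ e^(−Eᵢ/kT) = e^(−0) + e^(−1.96207) = 1.00000 + 0.140567 = 1.14057.
P₀ = e^(−E₀/kT) / Z = 1.00000/1.14057 = 0.8768.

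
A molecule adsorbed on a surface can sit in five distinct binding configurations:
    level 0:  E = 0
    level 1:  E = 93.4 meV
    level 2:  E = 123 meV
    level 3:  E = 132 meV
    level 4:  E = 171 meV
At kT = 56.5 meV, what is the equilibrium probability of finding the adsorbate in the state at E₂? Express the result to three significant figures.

Eᵢ/kT = 0, 1.6531, 2.1770, 2.3363, 3.0265.
Z = Σ e^(−Eᵢ/kT) = e^(−0) + e^(−1.6531) + e^(−2.1770) + e^(−2.3363) + e^(−3.0265) = 1.0000 + 0.19146 + 0.11338 + 0.096685 + 0.048485 = 1.4500.
P₂ = e^(−E₂/kT) / Z = 0.11338/1.4500 = 0.0782.

0.0782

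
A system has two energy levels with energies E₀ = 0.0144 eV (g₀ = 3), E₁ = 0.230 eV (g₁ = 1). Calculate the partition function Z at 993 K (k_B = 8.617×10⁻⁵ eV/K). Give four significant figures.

Z = 2.603

k_BT = 8.617×10⁻⁵ × 993 K = 0.0855668 eV.
Eᵢ/kT = 0.168290, 2.68796.
Z = Σ gᵢe^(−Eᵢ/kT) = 3·e^(−0.168290) + 1·e^(−2.68796) = 2.53533 + 0.0680196 = 2.60335.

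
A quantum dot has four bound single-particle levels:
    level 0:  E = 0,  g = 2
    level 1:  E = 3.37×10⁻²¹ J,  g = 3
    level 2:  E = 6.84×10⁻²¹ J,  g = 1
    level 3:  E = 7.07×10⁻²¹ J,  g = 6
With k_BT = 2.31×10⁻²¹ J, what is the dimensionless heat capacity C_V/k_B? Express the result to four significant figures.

1.059

Eᵢ/kT = 0, 1.45887, 2.96104, 3.06061.
Z = Σ gᵢe^(−Eᵢ/kT) = 2·e^(−0) + 3·e^(−1.45887) + 1·e^(−2.96104) + 6·e^(−3.06061) = 2.00000 + 0.697497 + 0.0517651 + 0.281155 = 3.03042.
⟨E⟩ = 1.54843, ⟨E²⟩ = 8.05062.
C_V/k_B = (⟨E²⟩ − ⟨E⟩²)/(kT)² = (8.05062 − 2.39764)/5.33610 = 1.059.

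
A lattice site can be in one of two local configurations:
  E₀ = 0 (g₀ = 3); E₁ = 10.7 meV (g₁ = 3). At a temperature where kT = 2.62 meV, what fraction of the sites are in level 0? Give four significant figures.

0.9834

Eᵢ/kT = 0, 4.08397.
Z = Σ gᵢe^(−Eᵢ/kT) = 3·e^(−0) + 3·e^(−4.08397) = 3.00000 + 0.0505214 = 3.05052.
P₀ = g₀ e^(−E₀/kT) / Z = 3.00000/3.05052 = 0.9834.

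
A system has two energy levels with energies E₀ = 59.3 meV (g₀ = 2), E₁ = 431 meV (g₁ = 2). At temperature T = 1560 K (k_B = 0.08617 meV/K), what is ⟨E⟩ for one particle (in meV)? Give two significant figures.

81 meV

k_BT = 0.08617 × 1560 K = 134.4 meV.
Eᵢ/kT = 0.4412, 3.207.
Z = Σ gᵢe^(−Eᵢ/kT) = 2·e^(−0.4412) + 2·e^(−3.207) = 1.287 + 0.08096 = 1.368.
⟨E⟩ = Σ Eᵢ gᵢe^(−Eᵢ/kT) / Z = (59.3·1.287 + 431·0.08096) / 1.368 = 81 meV.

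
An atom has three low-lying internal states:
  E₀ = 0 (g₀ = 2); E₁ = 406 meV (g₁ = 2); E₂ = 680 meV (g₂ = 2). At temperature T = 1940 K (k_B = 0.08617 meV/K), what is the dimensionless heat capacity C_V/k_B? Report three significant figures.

k_BT = 0.08617 × 1940 K = 167.17 meV.
Eᵢ/kT = 0, 2.4287, 4.0677.
Z = Σ gᵢe^(−Eᵢ/kT) = 2·e^(−0) + 2·e^(−2.4287) + 2·e^(−4.0677) = 2.0000 + 0.17630 + 0.034233 = 2.2105.
⟨E⟩ = 42.912 meV, ⟨E²⟩ = 20308 meV².
C_V/k_B = (⟨E²⟩ − ⟨E⟩²)/(kT)² = (20308 − 1841.4)/27946 = 0.661.

0.661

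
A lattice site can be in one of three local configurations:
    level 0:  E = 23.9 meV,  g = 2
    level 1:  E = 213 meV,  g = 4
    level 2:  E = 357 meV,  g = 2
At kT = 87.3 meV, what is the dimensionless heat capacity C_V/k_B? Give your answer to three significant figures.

Eᵢ/kT = 0.27377, 2.4399, 4.0893.
Z = Σ gᵢe^(−Eᵢ/kT) = 2·e^(−0.27377) + 4·e^(−2.4399) + 2·e^(−4.0893) = 1.5210 + 0.34868 + 0.033502 = 1.9032.
⟨E⟩ = 64.408 meV, ⟨E²⟩ = 11012 meV².
C_V/k_B = (⟨E²⟩ − ⟨E⟩²)/(kT)² = (11012 − 4148.4)/7621.3 = 0.901.

0.901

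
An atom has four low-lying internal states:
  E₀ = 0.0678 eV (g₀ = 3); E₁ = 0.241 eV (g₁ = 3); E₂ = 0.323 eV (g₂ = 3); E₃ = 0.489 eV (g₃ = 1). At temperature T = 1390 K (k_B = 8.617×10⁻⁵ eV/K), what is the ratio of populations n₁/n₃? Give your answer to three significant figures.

k_BT = 8.617×10⁻⁵ × 1390 K = 0.11978 eV.
n₁/n₃ = (g₁/g₃) exp[−(E₁−E₃)/kT] = (3/1) × exp(−(-0.248 eV)/(0.11978 eV)) = (3/1) × exp(2.0705) = 23.8.

23.8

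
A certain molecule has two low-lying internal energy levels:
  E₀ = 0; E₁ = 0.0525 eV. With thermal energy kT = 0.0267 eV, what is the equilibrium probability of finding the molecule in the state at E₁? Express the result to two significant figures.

0.12

Eᵢ/kT = 0, 1.966.
Z = Σ e^(−Eᵢ/kT) = e^(−0) + e^(−1.966) = 1.000 + 0.1400 = 1.140.
P₁ = e^(−E₁/kT) / Z = 0.1400/1.140 = 0.12.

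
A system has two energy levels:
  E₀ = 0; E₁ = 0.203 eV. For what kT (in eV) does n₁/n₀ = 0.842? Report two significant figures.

1.2 eV

n₁/n₀ = exp[−(E₁−E₀)/kT] = 0.842.
⇒ (E₁−E₀)/kT = ln(1/0.842) = ln(1.188) = 0.1723.
kT = 0.203 eV / 0.1723 = 1.2 eV.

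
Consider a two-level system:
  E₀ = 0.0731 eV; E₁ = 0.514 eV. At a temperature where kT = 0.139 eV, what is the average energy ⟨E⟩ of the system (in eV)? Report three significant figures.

0.0908 eV

Eᵢ/kT = 0.52590, 3.6978.
Z = Σ e^(−Eᵢ/kT) = e^(−0.52590) + e^(−3.6978) = 0.59102 + 0.024778 = 0.61580.
⟨E⟩ = Σ Eᵢ e^(−Eᵢ/kT) / Z = (0.0731·0.59102 + 0.514·0.024778) / 0.61580 = 0.0908 eV.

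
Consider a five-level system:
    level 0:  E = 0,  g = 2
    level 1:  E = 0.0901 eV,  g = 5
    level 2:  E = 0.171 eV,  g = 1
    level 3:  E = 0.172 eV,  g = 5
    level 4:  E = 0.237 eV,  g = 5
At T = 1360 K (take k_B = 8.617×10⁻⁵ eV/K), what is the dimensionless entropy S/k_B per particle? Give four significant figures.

k_BT = 8.617×10⁻⁵ × 1360 K = 0.117191 eV.
Eᵢ/kT = 0, 0.768830, 1.45916, 1.46769, 2.02234.
Z = Σ gᵢe^(−Eᵢ/kT) = 2·e^(−0) + 5·e^(−0.768830) + 1·e^(−1.45916) + 5·e^(−1.46769) + 5·e^(−2.02234) = 2.00000 + 2.31778 + 0.232431 + 1.15229 + 0.661727 = 6.36423.
⟨E⟩ = Σ EᵢPᵢ = 0.0948427 eV.
S/k_B = ln Z + ⟨E⟩/kT = ln(6.36423) + 0.0948427/0.117191 = 1.85069 + 0.809300 = 2.660.

2.660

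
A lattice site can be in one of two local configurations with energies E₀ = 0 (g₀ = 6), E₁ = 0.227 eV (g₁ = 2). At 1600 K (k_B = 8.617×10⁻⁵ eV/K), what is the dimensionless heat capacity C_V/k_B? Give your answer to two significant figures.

k_BT = 8.617×10⁻⁵ × 1600 K = 0.1379 eV.
Eᵢ/kT = 0, 1.646.
Z = Σ gᵢe^(−Eᵢ/kT) = 6·e^(−0) + 2·e^(−1.646) = 6.000 + 0.3856 = 6.386.
⟨E⟩ = 0.01371 eV, ⟨E²⟩ = 0.003111 eV².
C_V/k_B = (⟨E²⟩ − ⟨E⟩²)/(kT)² = (0.003111 − 0.0001880)/0.01902 = 0.15.

0.15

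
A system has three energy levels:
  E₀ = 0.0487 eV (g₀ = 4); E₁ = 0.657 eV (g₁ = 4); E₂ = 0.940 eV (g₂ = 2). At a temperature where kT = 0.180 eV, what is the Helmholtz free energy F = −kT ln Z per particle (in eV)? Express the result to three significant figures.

-0.207 eV

Eᵢ/kT = 0.27056, 3.6500, 5.2222.
Z = Σ gᵢe^(−Eᵢ/kT) = 4·e^(−0.27056) + 4·e^(−3.6500) + 2·e^(−5.2222) = 3.0518 + 0.10396 + 0.010791 = 3.1666.
F = −kT ln Z = −0.180 × ln(3.1666) = −0.180 × 1.1527 = -0.207 eV.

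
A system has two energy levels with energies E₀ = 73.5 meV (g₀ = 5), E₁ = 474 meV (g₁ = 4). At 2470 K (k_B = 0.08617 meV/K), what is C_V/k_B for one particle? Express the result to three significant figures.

0.343

k_BT = 0.08617 × 2470 K = 212.84 meV.
Eᵢ/kT = 0.34533, 2.2270.
Z = Σ gᵢe^(−Eᵢ/kT) = 5·e^(−0.34533) + 4·e^(−2.2270) = 3.5399 + 0.43141 = 3.9713.
⟨E⟩ = 117.01 meV, ⟨E²⟩ = 29222 meV².
C_V/k_B = (⟨E²⟩ − ⟨E⟩²)/(kT)² = (29222 − 13691)/45301 = 0.343.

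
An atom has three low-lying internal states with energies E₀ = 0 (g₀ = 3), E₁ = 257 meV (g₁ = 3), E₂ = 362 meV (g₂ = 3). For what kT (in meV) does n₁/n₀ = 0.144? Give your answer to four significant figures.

132.6 meV

n₁/n₀ = (g₁/g₀) exp[−(E₁−E₀)/kT] = 0.144.
⇒ (E₁−E₀)/kT = ln((3/3)/0.144) = ln(6.94444) = 1.93794.
kT = 257 meV / 1.93794 = 132.6 meV.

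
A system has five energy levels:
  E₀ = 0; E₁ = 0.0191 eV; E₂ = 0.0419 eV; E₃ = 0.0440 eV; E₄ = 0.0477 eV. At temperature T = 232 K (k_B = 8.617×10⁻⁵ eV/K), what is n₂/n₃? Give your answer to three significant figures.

1.11

k_BT = 8.617×10⁻⁵ × 232 K = 0.019991 eV.
n₂/n₃ = exp[−(E₂−E₃)/kT] = exp(−(-0.0021 eV)/(0.019991 eV)) = exp(0.10505) = 1.11.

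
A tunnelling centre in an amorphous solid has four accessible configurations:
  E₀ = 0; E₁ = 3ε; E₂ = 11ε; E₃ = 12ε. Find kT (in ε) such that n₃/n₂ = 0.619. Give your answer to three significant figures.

2.08 ε

n₃/n₂ = exp[−(E₃−E₂)/kT] = 0.619.
⇒ (E₃−E₂)/kT = ln(1/0.619) = ln(1.6155) = 0.47964.
kT = 1ε / 0.47964 = 2.08 ε.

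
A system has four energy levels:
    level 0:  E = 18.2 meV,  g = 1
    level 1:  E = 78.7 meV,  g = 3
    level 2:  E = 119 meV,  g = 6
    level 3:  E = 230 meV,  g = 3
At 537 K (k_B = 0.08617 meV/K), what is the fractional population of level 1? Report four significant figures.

0.3218

k_BT = 0.08617 × 537 K = 46.2733 meV.
Eᵢ/kT = 0.393315, 1.70076, 2.57168, 4.97047.
Z = Σ gᵢe^(−Eᵢ/kT) = 1·e^(−0.393315) + 3·e^(−1.70076) + 6·e^(−2.57168) + 3·e^(−4.97047) = 0.674816 + 0.547634 + 0.458442 + 0.0208197 = 1.70171.
P₁ = g₁ e^(−E₁/kT) / Z = 0.547634/1.70171 = 0.3218.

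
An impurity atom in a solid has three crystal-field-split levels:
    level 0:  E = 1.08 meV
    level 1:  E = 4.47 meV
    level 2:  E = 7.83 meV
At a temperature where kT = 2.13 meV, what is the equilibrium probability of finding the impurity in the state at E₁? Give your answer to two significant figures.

0.16

Eᵢ/kT = 0.5070, 2.099, 3.676.
Z = Σ e^(−Eᵢ/kT) = e^(−0.5070) + e^(−2.099) + e^(−3.676) = 0.6023 + 0.1226 + 0.02532 = 0.7502.
P₁ = e^(−E₁/kT) / Z = 0.1226/0.7502 = 0.16.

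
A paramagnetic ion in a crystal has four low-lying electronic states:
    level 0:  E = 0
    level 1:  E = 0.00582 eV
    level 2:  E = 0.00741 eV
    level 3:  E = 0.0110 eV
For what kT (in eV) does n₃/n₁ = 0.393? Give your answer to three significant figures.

n₃/n₁ = exp[−(E₃−E₁)/kT] = 0.393.
⇒ (E₃−E₁)/kT = ln(1/0.393) = ln(2.5445) = 0.93393.
kT = 0.00518 eV / 0.93393 = 0.00555 eV.

0.00555 eV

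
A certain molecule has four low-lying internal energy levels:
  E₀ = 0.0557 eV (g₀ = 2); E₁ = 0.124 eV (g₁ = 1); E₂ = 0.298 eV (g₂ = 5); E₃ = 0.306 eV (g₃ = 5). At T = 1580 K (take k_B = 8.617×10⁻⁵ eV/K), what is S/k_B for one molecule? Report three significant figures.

k_BT = 8.617×10⁻⁵ × 1580 K = 0.13615 eV.
Eᵢ/kT = 0.40911, 0.91076, 2.1888, 2.2475.
Z = Σ gᵢe^(−Eᵢ/kT) = 2·e^(−0.40911) + 1·e^(−0.91076) + 5·e^(−2.1888) + 5·e^(−2.2475) = 1.3285 + 0.40222 + 0.56026 + 0.52832 = 2.8193.
⟨E⟩ = Σ EᵢPᵢ = 0.16050 eV.
S/k_B = ln Z + ⟨E⟩/kT = ln(2.8193) + 0.16050/0.13615 = 1.0365 + 1.1788 = 2.22.

2.22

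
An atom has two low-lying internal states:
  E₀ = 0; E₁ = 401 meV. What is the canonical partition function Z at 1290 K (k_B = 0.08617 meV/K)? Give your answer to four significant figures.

Z = 1.027

k_BT = 0.08617 × 1290 K = 111.159 meV.
Eᵢ/kT = 0, 3.60745.
Z = Σ e^(−Eᵢ/kT) = e^(−0) + e^(−3.60745) = 1.00000 + 0.0271209 = 1.02712.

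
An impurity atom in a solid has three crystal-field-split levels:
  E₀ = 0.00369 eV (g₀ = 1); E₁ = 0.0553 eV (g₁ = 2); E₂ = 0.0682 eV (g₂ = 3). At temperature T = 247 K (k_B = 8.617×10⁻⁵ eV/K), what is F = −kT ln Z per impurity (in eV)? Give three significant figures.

-0.00225 eV

k_BT = 8.617×10⁻⁵ × 247 K = 0.021284 eV.
Eᵢ/kT = 0.17337, 2.5982, 3.2043.
Z = Σ gᵢe^(−Eᵢ/kT) = 1·e^(−0.17337) + 2·e^(−2.5982) + 3·e^(−3.2043) = 0.84083 + 0.14881 + 0.12176 = 1.1114.
F = −kT ln Z = −0.021284 × ln(1.1114) = −0.021284 × 0.10562 = -0.00225 eV.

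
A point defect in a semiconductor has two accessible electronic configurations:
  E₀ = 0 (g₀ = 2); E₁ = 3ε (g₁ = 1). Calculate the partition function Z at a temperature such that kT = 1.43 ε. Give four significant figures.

Z = 2.123

Eᵢ/kT = 0, 2.09790.
Z = Σ gᵢe^(−Eᵢ/kT) = 2·e^(−0) + 1·e^(−2.09790) = 2.00000 + 0.122714 = 2.12271.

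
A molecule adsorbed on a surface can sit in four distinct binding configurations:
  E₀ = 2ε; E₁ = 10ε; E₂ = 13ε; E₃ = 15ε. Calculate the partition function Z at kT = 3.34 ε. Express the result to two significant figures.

Z = 0.63

Eᵢ/kT = 0.5988, 2.994, 3.892, 4.491.
Z = Σ e^(−Eᵢ/kT) = e^(−0.5988) + e^(−2.994) + e^(−3.892) + e^(−4.491) = 0.5495 + 0.05009 + 0.02040 + 0.01121 = 0.6312.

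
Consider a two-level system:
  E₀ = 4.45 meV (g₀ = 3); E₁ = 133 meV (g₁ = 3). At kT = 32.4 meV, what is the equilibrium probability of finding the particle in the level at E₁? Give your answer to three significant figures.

Eᵢ/kT = 0.13735, 4.1049.
Z = Σ gᵢe^(−Eᵢ/kT) = 3·e^(−0.13735) + 3·e^(−4.1049) = 2.6150 + 0.049475 = 2.6645.
P₁ = g₁ e^(−E₁/kT) / Z = 0.049475/2.6645 = 0.0186.

0.0186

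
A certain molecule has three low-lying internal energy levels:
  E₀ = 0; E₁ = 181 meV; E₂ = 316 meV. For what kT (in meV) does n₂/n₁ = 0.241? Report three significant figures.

94.9 meV

n₂/n₁ = exp[−(E₂−E₁)/kT] = 0.241.
⇒ (E₂−E₁)/kT = ln(1/0.241) = ln(4.1494) = 1.4230.
kT = 135 meV / 1.4230 = 94.9 meV.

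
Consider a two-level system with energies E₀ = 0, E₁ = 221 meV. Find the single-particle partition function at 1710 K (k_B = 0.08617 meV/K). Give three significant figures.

Z = 1.22

k_BT = 0.08617 × 1710 K = 147.35 meV.
Eᵢ/kT = 0, 1.4998.
Z = Σ e^(−Eᵢ/kT) = e^(−0) + e^(−1.4998) = 1.0000 + 0.22317 = 1.2232.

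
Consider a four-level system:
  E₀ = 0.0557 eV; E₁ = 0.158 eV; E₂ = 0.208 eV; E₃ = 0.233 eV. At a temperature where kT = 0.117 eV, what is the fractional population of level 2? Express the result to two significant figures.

Eᵢ/kT = 0.4761, 1.350, 1.778, 1.991.
Z = Σ e^(−Eᵢ/kT) = e^(−0.4761) + e^(−1.350) + e^(−1.778) + e^(−1.991) = 0.6212 + 0.2592 + 0.1690 + 0.1366 = 1.186.
P₂ = e^(−E₂/kT) / Z = 0.1690/1.186 = 0.14.

0.14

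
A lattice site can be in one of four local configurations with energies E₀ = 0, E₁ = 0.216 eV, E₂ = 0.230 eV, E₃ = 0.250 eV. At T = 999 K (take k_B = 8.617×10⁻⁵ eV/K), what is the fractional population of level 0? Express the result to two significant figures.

k_BT = 8.617×10⁻⁵ × 999 K = 0.08608 eV.
Eᵢ/kT = 0, 2.509, 2.672, 2.904.
Z = Σ e^(−Eᵢ/kT) = e^(−0) + e^(−2.509) + e^(−2.672) + e^(−2.904) = 1.000 + 0.08135 + 0.06911 + 0.05480 = 1.205.
P₀ = e^(−E₀/kT) / Z = 1.000/1.205 = 0.83.

0.83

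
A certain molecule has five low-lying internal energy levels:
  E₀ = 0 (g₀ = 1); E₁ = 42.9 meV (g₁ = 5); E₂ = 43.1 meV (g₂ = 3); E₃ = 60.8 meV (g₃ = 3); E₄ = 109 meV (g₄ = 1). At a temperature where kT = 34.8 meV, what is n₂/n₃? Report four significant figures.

n₂/n₃ = (g₂/g₃) exp[−(E₂−E₃)/kT] = (3/3) × exp(−(-17.7 meV)/(34.8 meV)) = (3/3) × exp(0.508621) = 1.663.

1.663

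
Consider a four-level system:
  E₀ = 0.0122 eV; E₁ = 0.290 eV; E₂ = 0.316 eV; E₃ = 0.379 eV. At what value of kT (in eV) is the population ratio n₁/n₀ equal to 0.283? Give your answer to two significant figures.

0.22 eV

n₁/n₀ = exp[−(E₁−E₀)/kT] = 0.283.
⇒ (E₁−E₀)/kT = ln(1/0.283) = ln(3.534) = 1.262.
kT = 0.2778 eV / 1.262 = 0.22 eV.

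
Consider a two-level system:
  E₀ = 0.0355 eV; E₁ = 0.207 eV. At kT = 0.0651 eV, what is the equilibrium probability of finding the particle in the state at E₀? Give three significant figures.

Eᵢ/kT = 0.54531, 3.1797.
Z = Σ e^(−Eᵢ/kT) = e^(−0.54531) + e^(−3.1797) = 0.57966 + 0.041598 = 0.62126.
P₀ = e^(−E₀/kT) / Z = 0.57966/0.62126 = 0.933.

0.933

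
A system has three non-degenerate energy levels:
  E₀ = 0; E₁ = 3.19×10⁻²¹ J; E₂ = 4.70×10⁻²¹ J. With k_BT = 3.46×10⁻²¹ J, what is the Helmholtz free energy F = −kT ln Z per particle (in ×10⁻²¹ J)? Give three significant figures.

-1.74 ×10⁻²¹ J

Eᵢ/kT = 0, 0.92197, 1.3584.
Z = Σ e^(−Eᵢ/kT) = e^(−0) + e^(−0.92197) + e^(−1.3584) = 1.0000 + 0.39773 + 0.25707 = 1.6548.
F = −kT ln Z = −3.46 × ln(1.6548) = −3.46 × 0.50368 = -1.74 ×10⁻²¹ J.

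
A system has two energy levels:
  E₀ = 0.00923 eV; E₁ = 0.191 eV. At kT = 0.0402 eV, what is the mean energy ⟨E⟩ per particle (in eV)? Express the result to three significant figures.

Eᵢ/kT = 0.22960, 4.7512.
Z = Σ e^(−Eᵢ/kT) = e^(−0.22960) + e^(−4.7512) = 0.79485 + 0.0086413 = 0.80349.
⟨E⟩ = Σ Eᵢ e^(−Eᵢ/kT) / Z = (0.00923·0.79485 + 0.191·0.0086413) / 0.80349 = 0.0112 eV.

0.0112 eV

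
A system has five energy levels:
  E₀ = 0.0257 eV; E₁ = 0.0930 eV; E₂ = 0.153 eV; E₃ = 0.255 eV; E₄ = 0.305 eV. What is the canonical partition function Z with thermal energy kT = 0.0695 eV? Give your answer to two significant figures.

Eᵢ/kT = 0.3698, 1.338, 2.201, 3.669, 4.388.
Z = Σ e^(−Eᵢ/kT) = e^(−0.3698) + e^(−1.338) + e^(−2.201) + e^(−3.669) + e^(−4.388) = 0.6909 + 0.2624 + 0.1107 + 0.02550 + 0.01243 = 1.102.

Z = 1.1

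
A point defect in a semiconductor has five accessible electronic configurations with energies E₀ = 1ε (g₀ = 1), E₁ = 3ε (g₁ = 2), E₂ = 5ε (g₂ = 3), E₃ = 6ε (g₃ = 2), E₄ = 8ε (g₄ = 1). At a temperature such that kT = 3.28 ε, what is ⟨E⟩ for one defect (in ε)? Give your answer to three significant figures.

Eᵢ/kT = 0.30488, 0.91463, 1.5244, 1.8293, 2.4390.
Z = Σ gᵢe^(−Eᵢ/kT) = 1·e^(−0.30488) + 2·e^(−0.91463) + 3·e^(−1.5244) + 2·e^(−1.8293) + 1·e^(−2.4390) = 0.73721 + 0.80133 + 0.65326 + 0.32105 + 0.087248 = 2.6001.
⟨E⟩ = Σ Eᵢ gᵢe^(−Eᵢ/kT) / Z = (1·0.73721 + 3·0.80133 + 5·0.65326 + 6·0.32105 + 8·0.087248) / 2.6001 = 3.47 ε.

3.47 ε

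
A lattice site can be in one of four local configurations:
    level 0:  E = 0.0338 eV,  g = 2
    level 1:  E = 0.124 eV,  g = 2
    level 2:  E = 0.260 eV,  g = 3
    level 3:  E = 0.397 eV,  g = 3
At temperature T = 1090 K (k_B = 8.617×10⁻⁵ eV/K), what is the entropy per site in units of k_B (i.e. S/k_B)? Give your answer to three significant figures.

k_BT = 8.617×10⁻⁵ × 1090 K = 0.093925 eV.
Eᵢ/kT = 0.35986, 1.3202, 2.7682, 4.2268.
Z = Σ gᵢe^(−Eᵢ/kT) = 2·e^(−0.35986) + 2·e^(−1.3202) + 3·e^(−2.7682) + 3·e^(−4.2268) = 1.3955 + 0.53416 + 0.18832 + 0.043797 = 2.1618.
⟨E⟩ = Σ EᵢPᵢ = 0.083150 eV.
S/k_B = ln Z + ⟨E⟩/kT = ln(2.1618) + 0.083150/0.093925 = 0.77094 + 0.88528 = 1.66.

1.66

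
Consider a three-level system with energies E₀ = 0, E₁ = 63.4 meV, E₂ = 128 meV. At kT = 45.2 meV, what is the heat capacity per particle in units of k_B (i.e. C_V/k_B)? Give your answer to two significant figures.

Eᵢ/kT = 0, 1.403, 2.832.
Z = Σ e^(−Eᵢ/kT) = e^(−0) + e^(−1.403) + e^(−2.832) = 1.000 + 0.2459 + 0.05889 = 1.305.
⟨E⟩ = 17.72 meV, ⟨E²⟩ = 1497 meV².
C_V/k_B = (⟨E²⟩ − ⟨E⟩²)/(kT)² = (1497 − 314.0)/2043 = 0.58.

0.58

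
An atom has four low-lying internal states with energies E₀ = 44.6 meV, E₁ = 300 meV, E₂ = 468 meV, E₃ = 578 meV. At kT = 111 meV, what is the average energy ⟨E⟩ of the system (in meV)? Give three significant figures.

79.4 meV

Eᵢ/kT = 0.40180, 2.7027, 4.2162, 5.2072.
Z = Σ e^(−Eᵢ/kT) = e^(−0.40180) + e^(−2.7027) + e^(−4.2162) + e^(−5.2072) = 0.66911 + 0.067024 + 0.014755 + 0.0054770 = 0.75637.
⟨E⟩ = Σ Eᵢ e^(−Eᵢ/kT) / Z = (44.6·0.66911 + 300·0.067024 + 468·0.014755 + 578·0.0054770) / 0.75637 = 79.4 meV.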